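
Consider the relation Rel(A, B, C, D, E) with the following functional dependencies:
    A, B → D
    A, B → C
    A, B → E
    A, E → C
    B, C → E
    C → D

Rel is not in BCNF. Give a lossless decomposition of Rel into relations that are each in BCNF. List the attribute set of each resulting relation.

{A, B, E}; {A, C, E}; {C, D}

Candidate key of the original relation: {A, B}.
Within {A, B, C, D, E}: {A, E}⁺ ∩ {A, B, C, D, E} = {A, C, D, E}, not the whole set, so A, E → C, D violates BCNF; decompose into {A, C, D, E} and {A, B, E}.
Within {A, C, D, E}: {C}⁺ ∩ {A, C, D, E} = {C, D}, not the whole set, so C → D violates BCNF; decompose into {C, D} and {A, C, E}.
{C, D} has no BCNF violation.
{A, C, E} has no BCNF violation.
{A, B, E} has no BCNF violation.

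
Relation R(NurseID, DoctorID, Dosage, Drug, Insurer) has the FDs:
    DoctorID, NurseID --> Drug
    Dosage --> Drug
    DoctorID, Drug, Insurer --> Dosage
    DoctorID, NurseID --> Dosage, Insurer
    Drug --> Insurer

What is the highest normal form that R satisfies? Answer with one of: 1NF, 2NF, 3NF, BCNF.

Candidate key: {DoctorID, NurseID}. Prime attributes: {DoctorID, NurseID}.
Dosage --> Drug: {Dosage}⁺ = {Dosage, Drug, Insurer}, which is not all of the attributes, so the left side is not a superkey — BCNF is violated.
Dosage --> Drug has non-prime {Drug} on the right and a non-superkey on the left, so 3NF fails.
No proper subset of a key has a non-prime attribute in its closure, so there is no partial dependency; 2NF holds.

2NF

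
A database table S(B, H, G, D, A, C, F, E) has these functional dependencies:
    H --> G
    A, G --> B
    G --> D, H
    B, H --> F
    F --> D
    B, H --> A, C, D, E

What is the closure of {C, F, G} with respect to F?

{C, D, F, G, H}

Start with {C, F, G}.
G --> D, H applies; add {D, H} → now {C, D, F, G, H}.
No further FD applies.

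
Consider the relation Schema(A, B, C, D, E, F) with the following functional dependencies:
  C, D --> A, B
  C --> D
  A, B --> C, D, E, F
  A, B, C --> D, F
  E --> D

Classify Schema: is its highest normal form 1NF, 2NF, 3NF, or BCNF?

2NF

Candidate keys: {A, B}, {C}. Prime attributes: {A, B, C}.
E --> D breaks BCNF: {E}⁺ = {D, E}, so {E} is not a superkey.
E --> D determines the non-prime attribute {D} from a non-superkey — 3NF is violated.
No non-prime attribute depends on a proper subset of any candidate key, so 2NF holds.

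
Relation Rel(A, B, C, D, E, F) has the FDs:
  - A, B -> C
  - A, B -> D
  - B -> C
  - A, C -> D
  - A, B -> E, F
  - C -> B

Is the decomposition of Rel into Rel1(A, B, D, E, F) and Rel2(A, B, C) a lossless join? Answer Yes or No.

Yes

Rel1 ∩ Rel2 = {A, B}; its closure under F is {A, B, C, D, E, F}.
Since Rel1 ⊆ {A, B, C, D, E, F}, the intersection is a superkey of Rel1; the decomposition is lossless.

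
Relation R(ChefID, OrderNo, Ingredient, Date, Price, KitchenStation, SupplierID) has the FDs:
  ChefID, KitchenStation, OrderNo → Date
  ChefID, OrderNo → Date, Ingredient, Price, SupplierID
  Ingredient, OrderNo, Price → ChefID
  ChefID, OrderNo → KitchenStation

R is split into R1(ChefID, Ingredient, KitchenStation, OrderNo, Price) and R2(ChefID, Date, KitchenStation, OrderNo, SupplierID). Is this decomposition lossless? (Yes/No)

Common attributes: {ChefID, KitchenStation, OrderNo}; their closure is {ChefID, Date, Ingredient, KitchenStation, OrderNo, Price, SupplierID}.
This includes all of R1, so the common attributes are a superkey of R1 — the join is lossless.

Yes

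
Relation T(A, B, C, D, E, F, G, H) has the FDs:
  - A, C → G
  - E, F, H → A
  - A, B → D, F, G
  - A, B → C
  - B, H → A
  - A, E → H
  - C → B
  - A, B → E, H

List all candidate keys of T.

{A, B} is a candidate key since {A, B}⁺ = {A, B, C, D, E, F, G, H} covers every attribute.
{A, C} is a candidate key since {A, C}⁺ = {A, B, C, D, E, F, G, H} covers every attribute.
{B, H} is a candidate key since {B, H}⁺ = {A, B, C, D, E, F, G, H} covers every attribute.
{C, H} is a candidate key since {C, H}⁺ = {A, B, C, D, E, F, G, H} covers every attribute.
These are minimal and exhaustive — every other superkey contains one of them.

{A, B}, {A, C}, {B, H}, {C, H}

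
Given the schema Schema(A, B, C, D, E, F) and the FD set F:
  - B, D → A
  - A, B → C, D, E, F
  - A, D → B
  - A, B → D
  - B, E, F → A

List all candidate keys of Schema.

Closure of {A, B} is {A, B, C, D, E, F}, the whole schema; {A, B} is a candidate key.
Closure of {A, D} is {A, B, C, D, E, F}, the whole schema; {A, D} is a candidate key.
Closure of {B, D} is {A, B, C, D, E, F}, the whole schema; {B, D} is a candidate key.
Closure of {B, E, F} is {A, B, C, D, E, F}, the whole schema; {B, E, F} is a candidate key.
Any other superkey properly contains one of these, so there are no further candidate keys.

{A, B}, {A, D}, {B, D}, {B, E, F}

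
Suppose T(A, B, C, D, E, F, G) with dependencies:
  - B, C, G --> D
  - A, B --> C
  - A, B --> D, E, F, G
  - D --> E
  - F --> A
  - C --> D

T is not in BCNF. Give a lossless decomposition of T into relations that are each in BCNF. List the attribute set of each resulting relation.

Candidate keys of the original relation: {A, B}, {B, F}.
In {A, B, C, D, E, F, G}, {B, C, G} is not a superkey ({B, C, G}⁺ restricted to this set is {B, C, D, E, G}), so split on B, C, G --> D, E into {B, C, D, E, G} and {A, B, C, F, G}.
In {B, C, D, E, G}, {D} is not a superkey ({D}⁺ restricted to this set is {D, E}), so split on D --> E into {D, E} and {B, C, D, G}.
{D, E}: every determinant is a superkey — BCNF.
In {B, C, D, G}, {C} is not a superkey ({C}⁺ restricted to this set is {C, D}), so split on C --> D into {C, D} and {B, C, G}.
{C, D}: every determinant is a superkey — BCNF.
{B, C, G}: every determinant is a superkey — BCNF.
In {A, B, C, F, G}, {F} is not a superkey ({F}⁺ restricted to this set is {A, F}), so split on F --> A into {A, F} and {B, C, F, G}.
{A, F}: every determinant is a superkey — BCNF.
{B, C, F, G}: every determinant is a superkey — BCNF.

{A, F}; {B, C, F, G}; {C, D}; {D, E}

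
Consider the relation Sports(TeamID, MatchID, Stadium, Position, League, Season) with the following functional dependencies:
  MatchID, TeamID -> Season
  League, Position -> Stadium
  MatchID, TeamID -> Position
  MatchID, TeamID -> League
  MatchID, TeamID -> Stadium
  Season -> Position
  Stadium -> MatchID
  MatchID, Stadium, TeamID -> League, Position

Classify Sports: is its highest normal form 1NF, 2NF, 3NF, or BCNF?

Candidate keys: {League, Position, TeamID}, {League, Season, TeamID}, {MatchID, TeamID}, {Stadium, TeamID}. Prime attributes: {League, MatchID, Position, Season, Stadium, TeamID}.
League, Position -> Stadium breaks BCNF: {League, Position}⁺ = {League, MatchID, Position, Stadium}, so {League, Position} is not a superkey.
Since {Stadium} ⊆ prime attributes and every other non-superkey FD also has a prime right side, the schema is in 3NF.

3NF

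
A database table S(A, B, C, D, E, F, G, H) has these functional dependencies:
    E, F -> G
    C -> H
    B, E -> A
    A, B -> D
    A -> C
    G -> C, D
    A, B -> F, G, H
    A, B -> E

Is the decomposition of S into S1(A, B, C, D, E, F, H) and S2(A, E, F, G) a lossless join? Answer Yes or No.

Yes

Common attributes: {A, E, F}; their closure is {A, C, D, E, F, G, H}.
This includes all of S2, so the common attributes are a superkey of S2 — the join is lossless.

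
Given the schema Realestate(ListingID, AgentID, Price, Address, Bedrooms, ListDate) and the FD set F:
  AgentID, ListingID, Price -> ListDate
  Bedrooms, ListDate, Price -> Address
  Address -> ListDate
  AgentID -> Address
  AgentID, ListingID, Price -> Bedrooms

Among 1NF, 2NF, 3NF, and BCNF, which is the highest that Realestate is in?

Candidate key: {AgentID, ListingID, Price}. Prime attributes: {AgentID, ListingID, Price}.
Bedrooms, ListDate, Price -> Address: {Bedrooms, ListDate, Price}⁺ = {Address, Bedrooms, ListDate, Price}, which is not all of the attributes, so the left side is not a superkey — BCNF is violated.
Bedrooms, ListDate, Price -> Address determines the non-prime attribute {Address} from a non-superkey — 3NF is violated.
{AgentID} is a proper subset of the key {AgentID, ListingID, Price}, and {AgentID}⁺ contains the non-prime attributes {Address, ListDate} — a partial dependency, so 2NF is violated.

1NF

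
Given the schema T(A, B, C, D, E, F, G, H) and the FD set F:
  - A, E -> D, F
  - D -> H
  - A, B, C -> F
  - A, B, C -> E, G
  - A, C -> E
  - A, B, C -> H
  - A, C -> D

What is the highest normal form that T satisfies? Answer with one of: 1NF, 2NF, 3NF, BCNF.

1NF

Candidate key: {A, B, C}. Prime attributes: {A, B, C}.
A, E -> D, F breaks BCNF: {A, E}⁺ = {A, D, E, F, H}, so {A, E} is not a superkey.
Because {D, F} are non-prime and the left side of A, E -> D, F is not a superkey, the relation is not in 3NF.
Since {A, C} ⊂ {A, B, C} and {A, C}⁺ ⊇ {D, E, F, H} with {D, E, F, H} non-prime, there is a partial dependency; 2NF fails.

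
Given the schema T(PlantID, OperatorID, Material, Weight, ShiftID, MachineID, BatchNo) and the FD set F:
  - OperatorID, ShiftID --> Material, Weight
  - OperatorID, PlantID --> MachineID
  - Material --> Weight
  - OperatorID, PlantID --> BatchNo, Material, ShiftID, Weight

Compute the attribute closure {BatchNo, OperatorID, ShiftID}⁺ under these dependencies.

{BatchNo, Material, OperatorID, ShiftID, Weight}

Start with {BatchNo, OperatorID, ShiftID}.
OperatorID, ShiftID --> Material, Weight applies; add {Material, Weight} → now {BatchNo, Material, OperatorID, ShiftID, Weight}.
No further FD applies.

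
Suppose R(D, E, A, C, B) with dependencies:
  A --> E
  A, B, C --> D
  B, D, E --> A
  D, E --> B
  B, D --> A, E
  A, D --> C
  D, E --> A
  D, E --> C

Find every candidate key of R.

{A, D}⁺ = {A, B, C, D, E} — all of the relation — so {A, D} is a candidate key.
{B, D}⁺ = {A, B, C, D, E} — all of the relation — so {B, D} is a candidate key.
{D, E}⁺ = {A, B, C, D, E} — all of the relation — so {D, E} is a candidate key.
{A, B, C}⁺ = {A, B, C, D, E} — all of the relation — so {A, B, C} is a candidate key.
No proper subset of any of these is a key, and no other minimal superkey exists.

{A, B, C}, {A, D}, {B, D}, {D, E}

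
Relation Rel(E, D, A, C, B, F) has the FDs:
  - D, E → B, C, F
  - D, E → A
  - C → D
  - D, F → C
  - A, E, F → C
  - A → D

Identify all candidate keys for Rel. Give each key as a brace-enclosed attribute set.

{A, E}, {C, E}, {D, E}

Attributes never on any right-hand side: {E} — every candidate key must contain it.
{A, E} is a candidate key since {A, E}⁺ = {A, B, C, D, E, F} covers every attribute.
{C, E} is a candidate key since {C, E}⁺ = {A, B, C, D, E, F} covers every attribute.
{D, E} is a candidate key since {D, E}⁺ = {A, B, C, D, E, F} covers every attribute.
These are minimal and exhaustive — every other superkey contains one of them.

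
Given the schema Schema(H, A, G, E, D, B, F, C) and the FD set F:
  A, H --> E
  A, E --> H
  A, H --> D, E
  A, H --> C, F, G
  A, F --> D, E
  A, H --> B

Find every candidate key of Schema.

{A, E}, {A, F}, {A, H}

Attributes never on any right-hand side: {A} — every candidate key must contain it.
{A, E}⁺ = {A, B, C, D, E, F, G, H} — all of the relation — so {A, E} is a candidate key.
{A, F}⁺ = {A, B, C, D, E, F, G, H} — all of the relation — so {A, F} is a candidate key.
{A, H}⁺ = {A, B, C, D, E, F, G, H} — all of the relation — so {A, H} is a candidate key.
These are minimal and exhaustive — every other superkey contains one of them.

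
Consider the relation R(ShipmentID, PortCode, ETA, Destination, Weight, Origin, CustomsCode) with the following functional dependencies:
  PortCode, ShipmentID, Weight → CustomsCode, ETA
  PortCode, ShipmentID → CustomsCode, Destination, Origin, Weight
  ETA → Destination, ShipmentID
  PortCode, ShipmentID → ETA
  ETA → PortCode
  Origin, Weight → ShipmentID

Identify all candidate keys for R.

{ETA}⁺ = {CustomsCode, Destination, ETA, Origin, PortCode, ShipmentID, Weight}, which is every attribute, so {ETA} is a candidate key.
{PortCode, ShipmentID}⁺ = {CustomsCode, Destination, ETA, Origin, PortCode, ShipmentID, Weight}, which is every attribute, so {PortCode, ShipmentID} is a candidate key.
{Origin, PortCode, Weight}⁺ = {CustomsCode, Destination, ETA, Origin, PortCode, ShipmentID, Weight}, which is every attribute, so {Origin, PortCode, Weight} is a candidate key.
No proper subset of any of these is a key, and no other minimal superkey exists.

{ETA}, {Origin, PortCode, Weight}, {PortCode, ShipmentID}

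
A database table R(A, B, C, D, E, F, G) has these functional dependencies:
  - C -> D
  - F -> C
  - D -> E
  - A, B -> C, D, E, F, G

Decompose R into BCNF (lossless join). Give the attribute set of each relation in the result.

Candidate key of the original relation: {A, B}.
{A, B, C, D, E, F, G}: {C} determines {C, D, E} here but is not a superkey — split on C -> D, E, giving {C, D, E} and {A, B, C, F, G}.
{C, D, E}: {D} determines {D, E} here but is not a superkey — split on D -> E, giving {D, E} and {C, D}.
{D, E} is in BCNF.
{C, D} is in BCNF.
{A, B, C, F, G}: {F} determines {C, F} here but is not a superkey — split on F -> C, giving {C, F} and {A, B, F, G}.
{C, F} is in BCNF.
{A, B, F, G} is in BCNF.

{A, B, F, G}; {C, D}; {C, F}; {D, E}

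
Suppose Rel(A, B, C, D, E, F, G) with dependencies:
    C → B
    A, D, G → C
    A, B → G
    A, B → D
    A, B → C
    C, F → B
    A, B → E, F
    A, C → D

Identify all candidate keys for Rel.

Attributes never on any right-hand side: {A} — every candidate key must contain it.
{A, B} is a candidate key since {A, B}⁺ = {A, B, C, D, E, F, G} covers every attribute.
{A, C} is a candidate key since {A, C}⁺ = {A, B, C, D, E, F, G} covers every attribute.
{A, D, G} is a candidate key since {A, D, G}⁺ = {A, B, C, D, E, F, G} covers every attribute.
No proper subset of any of these is a key, and no other minimal superkey exists.

{A, B}, {A, C}, {A, D, G}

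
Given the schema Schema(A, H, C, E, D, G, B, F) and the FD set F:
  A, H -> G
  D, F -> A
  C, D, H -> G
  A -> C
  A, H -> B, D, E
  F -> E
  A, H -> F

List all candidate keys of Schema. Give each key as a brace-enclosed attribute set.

{A, H}, {D, F, H}

Attributes never on any right-hand side: {H} — every candidate key must contain it.
{A, H}⁺ = {A, B, C, D, E, F, G, H} — all of the relation — so {A, H} is a candidate key.
{D, F, H}⁺ = {A, B, C, D, E, F, G, H} — all of the relation — so {D, F, H} is a candidate key.
No proper subset of any of these is a key, and no other minimal superkey exists.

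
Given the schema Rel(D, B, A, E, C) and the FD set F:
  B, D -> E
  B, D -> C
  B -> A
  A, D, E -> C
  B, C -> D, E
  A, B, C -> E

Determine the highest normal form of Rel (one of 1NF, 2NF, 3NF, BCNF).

1NF

Candidate keys: {B, C}, {B, D}. Prime attributes: {B, C, D}.
B -> A: {B}⁺ = {A, B}, which is not all of the attributes, so the left side is not a superkey — BCNF is violated.
B -> A determines the non-prime attribute {A} from a non-superkey — 3NF is violated.
Since {B} ⊂ {B, C} and {B}⁺ ⊇ {A} with {A} non-prime, there is a partial dependency; 2NF fails.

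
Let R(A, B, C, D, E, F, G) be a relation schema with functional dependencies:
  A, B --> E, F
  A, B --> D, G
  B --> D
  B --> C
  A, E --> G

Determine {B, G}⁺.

{B, C, D, G}

Start with {B, G}.
B --> D applies; add {D} → now {B, D, G}.
B --> C applies; add {C} → now {B, C, D, G}.
No further FD applies.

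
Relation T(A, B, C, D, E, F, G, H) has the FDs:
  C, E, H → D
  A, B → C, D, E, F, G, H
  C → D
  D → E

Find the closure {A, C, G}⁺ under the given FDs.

{A, C, D, E, G}

Start with {A, C, G}.
C → D applies; add {D} → now {A, C, D, G}.
D → E applies; add {E} → now {A, C, D, E, G}.
No further FD applies.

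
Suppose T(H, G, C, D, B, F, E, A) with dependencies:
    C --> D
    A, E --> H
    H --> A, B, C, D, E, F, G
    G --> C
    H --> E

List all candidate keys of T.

{A, E}, {H}

{H}⁺ = {A, B, C, D, E, F, G, H}, which is every attribute, so {H} is a candidate key.
{A, E}⁺ = {A, B, C, D, E, F, G, H}, which is every attribute, so {A, E} is a candidate key.
These are minimal and exhaustive — every other superkey contains one of them.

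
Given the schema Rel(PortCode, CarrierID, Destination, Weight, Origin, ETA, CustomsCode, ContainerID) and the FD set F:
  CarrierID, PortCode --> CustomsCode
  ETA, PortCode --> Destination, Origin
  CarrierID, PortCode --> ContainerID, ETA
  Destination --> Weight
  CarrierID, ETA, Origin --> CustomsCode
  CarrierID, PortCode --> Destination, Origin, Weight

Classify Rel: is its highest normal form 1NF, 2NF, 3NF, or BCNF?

Candidate key: {CarrierID, PortCode}. Prime attributes: {CarrierID, PortCode}.
ETA, PortCode --> Destination, Origin breaks BCNF: {ETA, PortCode}⁺ = {Destination, ETA, Origin, PortCode, Weight}, so {ETA, PortCode} is not a superkey.
ETA, PortCode --> Destination, Origin has non-prime {Destination, Origin} on the right and a non-superkey on the left, so 3NF fails.
Checking every proper subset of each key, none determines a non-prime attribute — 2NF is satisfied.

2NF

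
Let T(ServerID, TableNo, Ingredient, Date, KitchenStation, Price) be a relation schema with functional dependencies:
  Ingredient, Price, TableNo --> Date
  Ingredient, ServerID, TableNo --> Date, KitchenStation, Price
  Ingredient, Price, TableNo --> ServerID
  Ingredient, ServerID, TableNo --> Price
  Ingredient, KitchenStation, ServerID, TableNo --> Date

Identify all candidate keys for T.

Attributes never on any right-hand side: {Ingredient, TableNo} — every candidate key must contain all of them.
Closure of {Ingredient, Price, TableNo} is {Date, Ingredient, KitchenStation, Price, ServerID, TableNo}, the whole schema; {Ingredient, Price, TableNo} is a candidate key.
Closure of {Ingredient, ServerID, TableNo} is {Date, Ingredient, KitchenStation, Price, ServerID, TableNo}, the whole schema; {Ingredient, ServerID, TableNo} is a candidate key.
No proper subset of any of these is a key, and no other minimal superkey exists.

{Ingredient, Price, TableNo}, {Ingredient, ServerID, TableNo}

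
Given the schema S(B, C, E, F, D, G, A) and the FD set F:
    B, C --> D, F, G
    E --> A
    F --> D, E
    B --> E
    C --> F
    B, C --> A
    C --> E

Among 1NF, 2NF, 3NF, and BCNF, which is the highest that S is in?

Candidate key: {B, C}. Prime attributes: {B, C}.
E --> A: {E}⁺ = {A, E}, which is not all of the attributes, so the left side is not a superkey — BCNF is violated.
E --> A has non-prime {A} on the right and a non-superkey on the left, so 3NF fails.
{B} is a proper subset of the key {B, C}, and {B}⁺ contains the non-prime attributes {A, E} — a partial dependency, so 2NF is violated.

1NF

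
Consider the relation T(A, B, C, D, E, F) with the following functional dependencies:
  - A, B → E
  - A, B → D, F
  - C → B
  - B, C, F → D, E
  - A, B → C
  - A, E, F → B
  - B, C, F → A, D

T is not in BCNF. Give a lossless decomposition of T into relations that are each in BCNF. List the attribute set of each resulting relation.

Candidate keys of the original relation: {A, B}, {A, C}, {A, E, F}, {C, F}.
Within {A, B, C, D, E, F}: {C}⁺ ∩ {A, B, C, D, E, F} = {B, C}, not the whole set, so C → B violates BCNF; decompose into {B, C} and {A, C, D, E, F}.
{B, C} is in BCNF.
{A, C, D, E, F} is in BCNF.

{A, C, D, E, F}; {B, C}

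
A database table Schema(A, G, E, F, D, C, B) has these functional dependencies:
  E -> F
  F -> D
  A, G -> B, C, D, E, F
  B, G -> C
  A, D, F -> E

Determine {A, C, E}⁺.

Start with {A, C, E}.
E -> F applies; add {F} → now {A, C, E, F}.
F -> D applies; add {D} → now {A, C, D, E, F}.
No further FD applies.

{A, C, D, E, F}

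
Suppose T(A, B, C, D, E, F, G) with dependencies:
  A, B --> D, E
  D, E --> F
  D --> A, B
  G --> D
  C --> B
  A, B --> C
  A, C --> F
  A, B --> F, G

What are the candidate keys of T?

{A, B}, {A, C}, {D}, {G}

{D}⁺ = {A, B, C, D, E, F, G}, which is every attribute, so {D} is a candidate key.
{G}⁺ = {A, B, C, D, E, F, G}, which is every attribute, so {G} is a candidate key.
{A, B}⁺ = {A, B, C, D, E, F, G}, which is every attribute, so {A, B} is a candidate key.
{A, C}⁺ = {A, B, C, D, E, F, G}, which is every attribute, so {A, C} is a candidate key.
Any other superkey properly contains one of these, so there are no further candidate keys.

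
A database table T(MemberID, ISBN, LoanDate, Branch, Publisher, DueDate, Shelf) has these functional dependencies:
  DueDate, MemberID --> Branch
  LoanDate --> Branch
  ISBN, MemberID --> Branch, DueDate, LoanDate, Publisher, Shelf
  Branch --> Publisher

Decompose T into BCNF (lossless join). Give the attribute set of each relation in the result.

{Branch, DueDate, MemberID}; {Branch, Publisher}; {DueDate, ISBN, LoanDate, MemberID, Shelf}

Candidate key of the original relation: {ISBN, MemberID}.
{Branch, DueDate, ISBN, LoanDate, MemberID, Publisher, Shelf}: {DueDate, MemberID} determines {Branch, DueDate, MemberID, Publisher} here but is not a superkey — split on DueDate, MemberID --> Branch, Publisher, giving {Branch, DueDate, MemberID, Publisher} and {DueDate, ISBN, LoanDate, MemberID, Shelf}.
{Branch, DueDate, MemberID, Publisher}: {Branch} determines {Branch, Publisher} here but is not a superkey — split on Branch --> Publisher, giving {Branch, Publisher} and {Branch, DueDate, MemberID}.
{Branch, Publisher}: every determinant is a superkey — BCNF.
{Branch, DueDate, MemberID}: every determinant is a superkey — BCNF.
{DueDate, ISBN, LoanDate, MemberID, Shelf}: every determinant is a superkey — BCNF.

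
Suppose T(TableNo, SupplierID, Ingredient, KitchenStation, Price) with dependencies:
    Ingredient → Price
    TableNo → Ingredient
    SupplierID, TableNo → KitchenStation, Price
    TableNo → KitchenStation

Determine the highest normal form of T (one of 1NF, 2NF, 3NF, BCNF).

Candidate key: {SupplierID, TableNo}. Prime attributes: {SupplierID, TableNo}.
Ingredient → Price: {Ingredient}⁺ = {Ingredient, Price}, which is not all of the attributes, so the left side is not a superkey — BCNF is violated.
Because {Price} is non-prime and the left side of Ingredient → Price is not a superkey, the relation is not in 3NF.
Since {TableNo} ⊂ {SupplierID, TableNo} and {TableNo}⁺ ⊇ {Ingredient, KitchenStation, Price} with {Ingredient, KitchenStation, Price} non-prime, there is a partial dependency; 2NF fails.

1NF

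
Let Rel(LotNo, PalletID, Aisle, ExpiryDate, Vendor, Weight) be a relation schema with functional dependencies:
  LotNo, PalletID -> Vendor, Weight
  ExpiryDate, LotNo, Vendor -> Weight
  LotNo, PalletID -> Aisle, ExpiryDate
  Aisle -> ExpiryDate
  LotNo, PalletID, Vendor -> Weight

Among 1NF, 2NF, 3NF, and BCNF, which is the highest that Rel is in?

Candidate key: {LotNo, PalletID}. Prime attributes: {LotNo, PalletID}.
For ExpiryDate, LotNo, Vendor -> Weight we have {ExpiryDate, LotNo, Vendor}⁺ = {ExpiryDate, LotNo, Vendor, Weight}; {ExpiryDate, LotNo, Vendor} is not a superkey, so BCNF fails.
ExpiryDate, LotNo, Vendor -> Weight has non-prime {Weight} on the right and a non-superkey on the left, so 3NF fails.
No proper subset of a key has a non-prime attribute in its closure, so there is no partial dependency; 2NF holds.

2NF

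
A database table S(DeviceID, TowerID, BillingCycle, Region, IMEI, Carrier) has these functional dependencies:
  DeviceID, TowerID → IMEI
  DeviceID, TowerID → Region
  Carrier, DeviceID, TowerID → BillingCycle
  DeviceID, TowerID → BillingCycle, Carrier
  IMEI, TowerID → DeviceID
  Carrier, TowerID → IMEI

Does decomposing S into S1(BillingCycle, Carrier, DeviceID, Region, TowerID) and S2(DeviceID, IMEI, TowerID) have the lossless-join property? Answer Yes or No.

S1 ∩ S2 = {DeviceID, TowerID}; its closure under F is {BillingCycle, Carrier, DeviceID, IMEI, Region, TowerID}.
This includes all of S1, so the common attributes are a superkey of S1 — the join is lossless.

Yes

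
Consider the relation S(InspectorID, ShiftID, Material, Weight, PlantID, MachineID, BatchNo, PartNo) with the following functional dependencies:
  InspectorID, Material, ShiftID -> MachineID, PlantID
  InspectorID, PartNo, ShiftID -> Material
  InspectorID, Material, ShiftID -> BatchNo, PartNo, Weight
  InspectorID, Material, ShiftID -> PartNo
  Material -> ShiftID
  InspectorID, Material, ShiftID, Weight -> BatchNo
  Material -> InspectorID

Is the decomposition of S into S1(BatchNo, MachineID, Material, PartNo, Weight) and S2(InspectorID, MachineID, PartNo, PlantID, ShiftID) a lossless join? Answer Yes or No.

No

S1 ∩ S2 = {MachineID, PartNo}; its closure under F is {MachineID, PartNo}.
S1 ⊄ {MachineID, PartNo} and S2 ⊄ {MachineID, PartNo}, so the split is lossy.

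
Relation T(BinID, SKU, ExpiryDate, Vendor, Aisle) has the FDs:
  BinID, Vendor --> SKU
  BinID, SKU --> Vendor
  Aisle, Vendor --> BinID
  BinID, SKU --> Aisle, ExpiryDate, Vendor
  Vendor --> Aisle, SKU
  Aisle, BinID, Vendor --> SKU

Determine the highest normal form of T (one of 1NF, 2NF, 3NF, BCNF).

BCNF

Candidate keys: {BinID, SKU}, {Vendor}. Prime attributes: {BinID, SKU, Vendor}.
Every FD has a superkey on the left, so the relation is in BCNF.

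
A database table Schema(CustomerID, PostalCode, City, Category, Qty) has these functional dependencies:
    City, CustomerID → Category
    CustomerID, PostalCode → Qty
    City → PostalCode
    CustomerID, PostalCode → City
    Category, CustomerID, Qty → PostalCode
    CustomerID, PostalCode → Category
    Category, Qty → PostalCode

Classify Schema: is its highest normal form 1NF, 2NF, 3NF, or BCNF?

3NF

Candidate keys: {Category, CustomerID, Qty}, {City, CustomerID}, {CustomerID, PostalCode}. Prime attributes: {Category, City, CustomerID, PostalCode, Qty}.
City → PostalCode breaks BCNF: {City}⁺ = {City, PostalCode}, so {City} is not a superkey.
But every attribute on its right side ({PostalCode}) is prime, and the same holds for every other non-superkey FD, so 3NF still holds.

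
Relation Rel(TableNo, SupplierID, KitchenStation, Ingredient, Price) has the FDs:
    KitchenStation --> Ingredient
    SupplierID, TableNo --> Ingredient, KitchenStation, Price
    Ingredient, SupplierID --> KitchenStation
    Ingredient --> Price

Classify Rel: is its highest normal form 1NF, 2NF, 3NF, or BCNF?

2NF

Candidate key: {SupplierID, TableNo}. Prime attributes: {SupplierID, TableNo}.
KitchenStation --> Ingredient breaks BCNF: {KitchenStation}⁺ = {Ingredient, KitchenStation, Price}, so {KitchenStation} is not a superkey.
KitchenStation --> Ingredient determines the non-prime attribute {Ingredient} from a non-superkey — 3NF is violated.
No non-prime attribute depends on a proper subset of any candidate key, so 2NF holds.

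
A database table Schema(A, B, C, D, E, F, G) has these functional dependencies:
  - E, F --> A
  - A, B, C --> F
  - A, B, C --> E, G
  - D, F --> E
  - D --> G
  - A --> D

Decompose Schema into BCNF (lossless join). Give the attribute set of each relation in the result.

Candidate keys of the original relation: {A, B, C}, {B, C, D, F}, {B, C, E, F}.
Within {A, B, C, D, E, F, G}: {E, F}⁺ ∩ {A, B, C, D, E, F, G} = {A, D, E, F, G}, not the whole set, so E, F --> A, D, G violates BCNF; decompose into {A, D, E, F, G} and {B, C, E, F}.
Within {A, D, E, F, G}: {D}⁺ ∩ {A, D, E, F, G} = {D, G}, not the whole set, so D --> G violates BCNF; decompose into {D, G} and {A, D, E, F}.
{D, G}: every determinant is a superkey — BCNF.
Within {A, D, E, F}: {A}⁺ ∩ {A, D, E, F} = {A, D}, not the whole set, so A --> D violates BCNF; decompose into {A, D} and {A, E, F}.
{A, D}: every determinant is a superkey — BCNF.
{A, E, F}: every determinant is a superkey — BCNF.
{B, C, E, F}: every determinant is a superkey — BCNF.

{A, D}; {A, E, F}; {B, C, E, F}; {D, G}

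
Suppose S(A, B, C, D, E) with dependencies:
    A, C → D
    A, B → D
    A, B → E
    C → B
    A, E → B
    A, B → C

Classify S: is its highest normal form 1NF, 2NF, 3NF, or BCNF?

3NF

Candidate keys: {A, B}, {A, C}, {A, E}. Prime attributes: {A, B, C, E}.
For C → B we have {C}⁺ = {B, C}; {C} is not a superkey, so BCNF fails.
Since {B} ⊆ prime attributes and every other non-superkey FD also has a prime right side, the schema is in 3NF.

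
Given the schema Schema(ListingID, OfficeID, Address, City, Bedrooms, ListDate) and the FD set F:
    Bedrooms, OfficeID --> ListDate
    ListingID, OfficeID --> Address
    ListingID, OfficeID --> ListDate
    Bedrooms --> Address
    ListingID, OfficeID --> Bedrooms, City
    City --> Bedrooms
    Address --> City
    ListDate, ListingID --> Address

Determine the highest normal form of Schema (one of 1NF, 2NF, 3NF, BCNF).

Candidate key: {ListingID, OfficeID}. Prime attributes: {ListingID, OfficeID}.
Bedrooms, OfficeID --> ListDate breaks BCNF: {Bedrooms, OfficeID}⁺ = {Address, Bedrooms, City, ListDate, OfficeID}, so {Bedrooms, OfficeID} is not a superkey.
Because {ListDate} is non-prime and the left side of Bedrooms, OfficeID --> ListDate is not a superkey, the relation is not in 3NF.
Checking every proper subset of each key, none determines a non-prime attribute — 2NF is satisfied.

2NF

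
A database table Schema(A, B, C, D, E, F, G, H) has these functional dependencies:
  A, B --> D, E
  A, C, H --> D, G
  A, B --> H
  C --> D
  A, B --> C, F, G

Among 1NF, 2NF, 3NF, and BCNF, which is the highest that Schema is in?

Candidate key: {A, B}. Prime attributes: {A, B}.
A, C, H --> D, G: {A, C, H}⁺ = {A, C, D, G, H}, which is not all of the attributes, so the left side is not a superkey — BCNF is violated.
A, C, H --> D, G has non-prime {D, G} on the right and a non-superkey on the left, so 3NF fails.
No proper subset of a key has a non-prime attribute in its closure, so there is no partial dependency; 2NF holds.

2NF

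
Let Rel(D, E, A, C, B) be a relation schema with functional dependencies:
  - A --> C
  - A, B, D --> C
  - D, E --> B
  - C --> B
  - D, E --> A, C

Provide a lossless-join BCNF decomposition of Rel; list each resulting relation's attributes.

{A, C}; {A, D, E}; {B, C}

Candidate key of the original relation: {D, E}.
In {A, B, C, D, E}, {A} is not a superkey ({A}⁺ restricted to this set is {A, B, C}), so split on A --> B, C into {A, B, C} and {A, D, E}.
In {A, B, C}, {C} is not a superkey ({C}⁺ restricted to this set is {B, C}), so split on C --> B into {B, C} and {A, C}.
{B, C}: every determinant is a superkey — BCNF.
{A, C}: every determinant is a superkey — BCNF.
{A, D, E}: every determinant is a superkey — BCNF.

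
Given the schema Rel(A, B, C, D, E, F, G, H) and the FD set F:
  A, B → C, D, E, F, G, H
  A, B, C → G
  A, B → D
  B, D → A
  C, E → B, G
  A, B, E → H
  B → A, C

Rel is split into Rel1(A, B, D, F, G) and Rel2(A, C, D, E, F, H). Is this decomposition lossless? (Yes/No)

No

Common attributes: {A, D, F}; their closure is {A, D, F}.
The closure covers neither Rel1 nor Rel2 entirely; the join is not lossless.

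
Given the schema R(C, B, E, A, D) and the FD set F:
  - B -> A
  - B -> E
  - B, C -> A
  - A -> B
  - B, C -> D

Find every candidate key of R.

{A, C}, {B, C}

Attributes never on any right-hand side: {C} — every candidate key must contain it.
Closure of {A, C} is {A, B, C, D, E}, the whole schema; {A, C} is a candidate key.
Closure of {B, C} is {A, B, C, D, E}, the whole schema; {B, C} is a candidate key.
Any other superkey properly contains one of these, so there are no further candidate keys.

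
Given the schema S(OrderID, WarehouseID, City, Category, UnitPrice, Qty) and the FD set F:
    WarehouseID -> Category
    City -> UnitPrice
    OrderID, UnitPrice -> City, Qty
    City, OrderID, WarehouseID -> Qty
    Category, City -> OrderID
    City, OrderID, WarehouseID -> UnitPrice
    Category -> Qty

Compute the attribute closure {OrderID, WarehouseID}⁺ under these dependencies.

{Category, OrderID, Qty, WarehouseID}

Start with {OrderID, WarehouseID}.
WarehouseID -> Category applies; add {Category} → now {Category, OrderID, WarehouseID}.
Category -> Qty applies; add {Qty} → now {Category, OrderID, Qty, WarehouseID}.
No further FD applies.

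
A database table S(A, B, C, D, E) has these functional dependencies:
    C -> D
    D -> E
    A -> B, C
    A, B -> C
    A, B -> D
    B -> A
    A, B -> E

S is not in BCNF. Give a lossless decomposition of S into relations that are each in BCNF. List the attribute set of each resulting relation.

{A, B, C}; {C, D}; {D, E}

Candidate keys of the original relation: {A}, {B}.
Within {A, B, C, D, E}: {C}⁺ ∩ {A, B, C, D, E} = {C, D, E}, not the whole set, so C -> D, E violates BCNF; decompose into {C, D, E} and {A, B, C}.
Within {C, D, E}: {D}⁺ ∩ {C, D, E} = {D, E}, not the whole set, so D -> E violates BCNF; decompose into {D, E} and {C, D}.
{D, E} has no BCNF violation.
{C, D} has no BCNF violation.
{A, B, C} has no BCNF violation.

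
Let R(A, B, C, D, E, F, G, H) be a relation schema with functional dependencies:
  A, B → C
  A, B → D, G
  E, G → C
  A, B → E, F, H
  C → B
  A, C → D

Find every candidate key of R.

{A, B}, {A, C}, {A, E, G}

Attributes never on any right-hand side: {A} — every candidate key must contain it.
{A, B} is a candidate key since {A, B}⁺ = {A, B, C, D, E, F, G, H} covers every attribute.
{A, C} is a candidate key since {A, C}⁺ = {A, B, C, D, E, F, G, H} covers every attribute.
{A, E, G} is a candidate key since {A, E, G}⁺ = {A, B, C, D, E, F, G, H} covers every attribute.
These are minimal and exhaustive — every other superkey contains one of them.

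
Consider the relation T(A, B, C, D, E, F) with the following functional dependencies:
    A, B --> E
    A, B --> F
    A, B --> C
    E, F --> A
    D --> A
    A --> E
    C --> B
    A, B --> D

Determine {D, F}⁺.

Start with {D, F}.
D --> A applies; add {A} → now {A, D, F}.
A --> E applies; add {E} → now {A, D, E, F}.
No further FD applies.

{A, D, E, F}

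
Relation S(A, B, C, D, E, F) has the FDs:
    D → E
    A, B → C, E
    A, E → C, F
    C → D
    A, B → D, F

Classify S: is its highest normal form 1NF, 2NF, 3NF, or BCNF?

Candidate key: {A, B}. Prime attributes: {A, B}.
D → E: {D}⁺ = {D, E}, which is not all of the attributes, so the left side is not a superkey — BCNF is violated.
D → E has non-prime {E} on the right and a non-superkey on the left, so 3NF fails.
Checking every proper subset of each key, none determines a non-prime attribute — 2NF is satisfied.

2NF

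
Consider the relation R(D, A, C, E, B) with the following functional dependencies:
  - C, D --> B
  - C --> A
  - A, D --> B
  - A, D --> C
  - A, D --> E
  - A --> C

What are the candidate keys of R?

{D} never appears on the right of any FD, so every key must include it.
Closure of {A, D} is {A, B, C, D, E}, the whole schema; {A, D} is a candidate key.
Closure of {C, D} is {A, B, C, D, E}, the whole schema; {C, D} is a candidate key.
No proper subset of any of these is a key, and no other minimal superkey exists.

{A, D}, {C, D}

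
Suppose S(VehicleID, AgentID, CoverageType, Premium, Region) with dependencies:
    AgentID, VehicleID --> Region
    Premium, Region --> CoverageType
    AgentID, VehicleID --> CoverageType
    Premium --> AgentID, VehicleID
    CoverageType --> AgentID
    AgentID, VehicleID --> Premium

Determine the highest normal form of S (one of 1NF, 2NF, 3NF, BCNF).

Candidate keys: {AgentID, VehicleID}, {CoverageType, VehicleID}, {Premium}. Prime attributes: {AgentID, CoverageType, Premium, VehicleID}.
CoverageType --> AgentID: {CoverageType}⁺ = {AgentID, CoverageType}, which is not all of the attributes, so the left side is not a superkey — BCNF is violated.
Its right-hand attributes {AgentID} are all prime, as are those of every other non-superkey FD — the relation is in 3NF.

3NF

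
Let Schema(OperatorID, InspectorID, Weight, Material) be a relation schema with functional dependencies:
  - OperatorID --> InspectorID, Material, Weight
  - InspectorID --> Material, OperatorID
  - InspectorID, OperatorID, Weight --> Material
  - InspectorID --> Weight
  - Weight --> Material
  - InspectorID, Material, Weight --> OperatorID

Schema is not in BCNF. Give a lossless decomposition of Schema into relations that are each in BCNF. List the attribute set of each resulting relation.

Candidate keys of the original relation: {InspectorID}, {OperatorID}.
In {InspectorID, Material, OperatorID, Weight}, {Weight} is not a superkey ({Weight}⁺ restricted to this set is {Material, Weight}), so split on Weight --> Material into {Material, Weight} and {InspectorID, OperatorID, Weight}.
{Material, Weight} has no BCNF violation.
{InspectorID, OperatorID, Weight} has no BCNF violation.

{InspectorID, OperatorID, Weight}; {Material, Weight}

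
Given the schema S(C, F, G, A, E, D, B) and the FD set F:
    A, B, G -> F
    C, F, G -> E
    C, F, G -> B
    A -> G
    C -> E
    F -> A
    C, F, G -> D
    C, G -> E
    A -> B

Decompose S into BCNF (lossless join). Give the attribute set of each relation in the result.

Candidate keys of the original relation: {A, C}, {C, F}.
{A, B, C, D, E, F, G}: {A, B, G} determines {A, B, F, G} here but is not a superkey — split on A, B, G -> F, giving {A, B, F, G} and {A, B, C, D, E, G}.
{A, B, F, G} is in BCNF.
{A, B, C, D, E, G}: {A} determines {A, B, G} here but is not a superkey — split on A -> B, G, giving {A, B, G} and {A, C, D, E}.
{A, B, G} is in BCNF.
{A, C, D, E}: {C} determines {C, E} here but is not a superkey — split on C -> E, giving {C, E} and {A, C, D}.
{C, E} is in BCNF.
{A, C, D} is in BCNF.

{A, B, F, G}; {A, C, D}; {C, E}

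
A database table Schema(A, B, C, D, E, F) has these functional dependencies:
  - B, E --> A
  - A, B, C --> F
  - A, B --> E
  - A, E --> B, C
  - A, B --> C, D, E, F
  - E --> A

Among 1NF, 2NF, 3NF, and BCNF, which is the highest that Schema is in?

Candidate keys: {A, B}, {E}. Prime attributes: {A, B, E}.
The left-hand side of every FD is a superkey, so BCNF is satisfied.

BCNF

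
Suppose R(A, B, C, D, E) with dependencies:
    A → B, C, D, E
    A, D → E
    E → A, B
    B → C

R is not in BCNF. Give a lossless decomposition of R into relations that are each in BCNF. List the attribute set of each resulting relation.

Candidate keys of the original relation: {A}, {E}.
Within {A, B, C, D, E}: {B}⁺ ∩ {A, B, C, D, E} = {B, C}, not the whole set, so B → C violates BCNF; decompose into {B, C} and {A, B, D, E}.
{B, C}: every determinant is a superkey — BCNF.
{A, B, D, E}: every determinant is a superkey — BCNF.

{A, B, D, E}; {B, C}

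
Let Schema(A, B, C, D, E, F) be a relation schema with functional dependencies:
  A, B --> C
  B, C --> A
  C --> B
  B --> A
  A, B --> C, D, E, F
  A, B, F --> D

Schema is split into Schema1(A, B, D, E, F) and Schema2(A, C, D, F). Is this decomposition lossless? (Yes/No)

No

Schema1 ∩ Schema2 = {A, D, F}; its closure under F is {A, D, F}.
The closure covers neither Schema1 nor Schema2 entirely; the join is not lossless.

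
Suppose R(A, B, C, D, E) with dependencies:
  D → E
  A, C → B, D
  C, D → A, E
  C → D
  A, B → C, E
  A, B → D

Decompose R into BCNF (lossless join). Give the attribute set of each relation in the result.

{A, B, C, D}; {D, E}

Candidate keys of the original relation: {A, B}, {C}.
{A, B, C, D, E}: {D} determines {D, E} here but is not a superkey — split on D → E, giving {D, E} and {A, B, C, D}.
{D, E}: every determinant is a superkey — BCNF.
{A, B, C, D}: every determinant is a superkey — BCNF.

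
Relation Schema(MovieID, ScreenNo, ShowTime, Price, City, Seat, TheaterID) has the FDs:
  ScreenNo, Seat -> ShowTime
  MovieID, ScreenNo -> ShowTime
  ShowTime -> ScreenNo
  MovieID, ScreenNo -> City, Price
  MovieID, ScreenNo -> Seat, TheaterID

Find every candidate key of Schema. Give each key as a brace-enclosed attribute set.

{MovieID, ScreenNo}, {MovieID, ShowTime}

Attributes never on any right-hand side: {MovieID} — every candidate key must contain it.
{MovieID, ScreenNo}⁺ = {City, MovieID, Price, ScreenNo, Seat, ShowTime, TheaterID} — all of the relation — so {MovieID, ScreenNo} is a candidate key.
{MovieID, ShowTime}⁺ = {City, MovieID, Price, ScreenNo, Seat, ShowTime, TheaterID} — all of the relation — so {MovieID, ShowTime} is a candidate key.
These are minimal and exhaustive — every other superkey contains one of them.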